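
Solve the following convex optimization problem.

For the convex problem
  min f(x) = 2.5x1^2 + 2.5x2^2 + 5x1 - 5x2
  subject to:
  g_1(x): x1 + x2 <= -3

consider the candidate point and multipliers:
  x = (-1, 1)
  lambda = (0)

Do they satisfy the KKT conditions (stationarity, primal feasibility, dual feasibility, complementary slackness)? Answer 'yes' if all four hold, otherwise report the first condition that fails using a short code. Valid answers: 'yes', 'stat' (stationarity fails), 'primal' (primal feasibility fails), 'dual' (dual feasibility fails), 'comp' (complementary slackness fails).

Gradient of f: grad f(x) = Q x + c = (0, 0)
Constraint values g_i(x) = a_i^T x - b_i:
  g_1((-1, 1)) = 3
Stationarity residual: grad f(x) + sum_i lambda_i a_i = (0, 0)
  -> stationarity OK
Primal feasibility (all g_i <= 0): FAILS
Dual feasibility (all lambda_i >= 0): OK
Complementary slackness (lambda_i * g_i(x) = 0 for all i): OK

Verdict: the first failing condition is primal_feasibility -> primal.

primal


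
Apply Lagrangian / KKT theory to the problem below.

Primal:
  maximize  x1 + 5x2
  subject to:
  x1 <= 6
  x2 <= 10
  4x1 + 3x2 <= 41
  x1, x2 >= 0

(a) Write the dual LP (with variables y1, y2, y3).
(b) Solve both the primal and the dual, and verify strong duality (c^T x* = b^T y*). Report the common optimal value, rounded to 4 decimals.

The standard primal-dual pair for 'max c^T x s.t. A x <= b, x >= 0' is:
  Dual:  min b^T y  s.t.  A^T y >= c,  y >= 0.

So the dual LP is:
  minimize  6y1 + 10y2 + 41y3
  subject to:
    y1 + 4y3 >= 1
    y2 + 3y3 >= 5
    y1, y2, y3 >= 0

Solving the primal: x* = (2.75, 10).
  primal value c^T x* = 52.75.
Solving the dual: y* = (0, 4.25, 0.25).
  dual value b^T y* = 52.75.
Strong duality: c^T x* = b^T y*. Confirmed.

52.75


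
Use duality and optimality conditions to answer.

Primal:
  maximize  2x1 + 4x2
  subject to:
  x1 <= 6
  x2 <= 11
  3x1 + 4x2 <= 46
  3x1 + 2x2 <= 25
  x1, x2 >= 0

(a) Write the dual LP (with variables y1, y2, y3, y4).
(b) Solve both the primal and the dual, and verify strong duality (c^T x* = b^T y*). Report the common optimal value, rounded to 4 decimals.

The standard primal-dual pair for 'max c^T x s.t. A x <= b, x >= 0' is:
  Dual:  min b^T y  s.t.  A^T y >= c,  y >= 0.

So the dual LP is:
  minimize  6y1 + 11y2 + 46y3 + 25y4
  subject to:
    y1 + 3y3 + 3y4 >= 2
    y2 + 4y3 + 2y4 >= 4
    y1, y2, y3, y4 >= 0

Solving the primal: x* = (0.6667, 11).
  primal value c^T x* = 45.3333.
Solving the dual: y* = (0, 1.3333, 0.6667, 0).
  dual value b^T y* = 45.3333.
Strong duality: c^T x* = b^T y*. Confirmed.

45.3333


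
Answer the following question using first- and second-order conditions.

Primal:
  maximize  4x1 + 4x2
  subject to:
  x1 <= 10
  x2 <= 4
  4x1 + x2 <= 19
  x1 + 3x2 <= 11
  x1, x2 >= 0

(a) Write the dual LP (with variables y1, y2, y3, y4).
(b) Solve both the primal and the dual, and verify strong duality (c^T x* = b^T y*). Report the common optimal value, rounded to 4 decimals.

The standard primal-dual pair for 'max c^T x s.t. A x <= b, x >= 0' is:
  Dual:  min b^T y  s.t.  A^T y >= c,  y >= 0.

So the dual LP is:
  minimize  10y1 + 4y2 + 19y3 + 11y4
  subject to:
    y1 + 4y3 + y4 >= 4
    y2 + y3 + 3y4 >= 4
    y1, y2, y3, y4 >= 0

Solving the primal: x* = (4.1818, 2.2727).
  primal value c^T x* = 25.8182.
Solving the dual: y* = (0, 0, 0.7273, 1.0909).
  dual value b^T y* = 25.8182.
Strong duality: c^T x* = b^T y*. Confirmed.

25.8182


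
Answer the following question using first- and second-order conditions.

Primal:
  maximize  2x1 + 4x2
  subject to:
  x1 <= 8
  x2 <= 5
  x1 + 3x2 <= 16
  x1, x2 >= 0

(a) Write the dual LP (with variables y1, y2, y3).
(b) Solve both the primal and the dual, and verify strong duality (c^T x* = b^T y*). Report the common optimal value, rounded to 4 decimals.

The standard primal-dual pair for 'max c^T x s.t. A x <= b, x >= 0' is:
  Dual:  min b^T y  s.t.  A^T y >= c,  y >= 0.

So the dual LP is:
  minimize  8y1 + 5y2 + 16y3
  subject to:
    y1 + y3 >= 2
    y2 + 3y3 >= 4
    y1, y2, y3 >= 0

Solving the primal: x* = (8, 2.6667).
  primal value c^T x* = 26.6667.
Solving the dual: y* = (0.6667, 0, 1.3333).
  dual value b^T y* = 26.6667.
Strong duality: c^T x* = b^T y*. Confirmed.

26.6667


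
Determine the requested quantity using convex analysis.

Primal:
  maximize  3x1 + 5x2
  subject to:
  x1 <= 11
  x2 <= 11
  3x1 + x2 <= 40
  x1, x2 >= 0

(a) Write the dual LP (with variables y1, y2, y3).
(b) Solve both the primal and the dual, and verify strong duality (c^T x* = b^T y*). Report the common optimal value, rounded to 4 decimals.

The standard primal-dual pair for 'max c^T x s.t. A x <= b, x >= 0' is:
  Dual:  min b^T y  s.t.  A^T y >= c,  y >= 0.

So the dual LP is:
  minimize  11y1 + 11y2 + 40y3
  subject to:
    y1 + 3y3 >= 3
    y2 + y3 >= 5
    y1, y2, y3 >= 0

Solving the primal: x* = (9.6667, 11).
  primal value c^T x* = 84.
Solving the dual: y* = (0, 4, 1).
  dual value b^T y* = 84.
Strong duality: c^T x* = b^T y*. Confirmed.

84


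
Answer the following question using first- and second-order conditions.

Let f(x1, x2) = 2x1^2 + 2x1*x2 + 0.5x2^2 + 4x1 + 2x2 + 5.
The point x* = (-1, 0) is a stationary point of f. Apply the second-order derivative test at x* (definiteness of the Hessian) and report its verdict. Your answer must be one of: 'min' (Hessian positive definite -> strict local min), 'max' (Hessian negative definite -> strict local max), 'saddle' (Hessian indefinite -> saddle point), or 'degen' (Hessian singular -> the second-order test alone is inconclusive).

Compute the Hessian H = grad^2 f:
  H = [[4, 2], [2, 1]]
Verify stationarity: grad f(x*) = H x* + g = (0, 0).
Eigenvalues of H: 0, 5.
H has a zero eigenvalue (singular; positive semidefinite but not definite), so H is neither positive definite, negative definite, nor indefinite. The second-order test alone is inconclusive -> degen.
(Indeed, f is constant along the null direction of H through x*, so x* is not a strict local extremum.)

degen


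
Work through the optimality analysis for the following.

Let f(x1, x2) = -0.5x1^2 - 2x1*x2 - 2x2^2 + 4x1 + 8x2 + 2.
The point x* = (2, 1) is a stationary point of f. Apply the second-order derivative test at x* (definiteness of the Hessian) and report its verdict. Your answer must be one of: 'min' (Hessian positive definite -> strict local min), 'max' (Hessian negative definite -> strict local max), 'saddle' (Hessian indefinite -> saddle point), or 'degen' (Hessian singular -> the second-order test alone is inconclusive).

Compute the Hessian H = grad^2 f:
  H = [[-1, -2], [-2, -4]]
Verify stationarity: grad f(x*) = H x* + g = (0, 0).
Eigenvalues of H: -5, 0.
H has a zero eigenvalue (singular; negative semidefinite but not definite), so H is neither positive definite, negative definite, nor indefinite. The second-order test alone is inconclusive -> degen.
(Indeed, f is constant along the null direction of H through x*, so x* is not a strict local extremum.)

degen


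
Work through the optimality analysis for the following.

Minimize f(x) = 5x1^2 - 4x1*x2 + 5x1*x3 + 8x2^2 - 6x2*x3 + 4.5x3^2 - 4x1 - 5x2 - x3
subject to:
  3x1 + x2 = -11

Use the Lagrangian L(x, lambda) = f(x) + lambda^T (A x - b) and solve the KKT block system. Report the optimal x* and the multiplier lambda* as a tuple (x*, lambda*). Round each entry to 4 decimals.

Form the Lagrangian:
  L(x, lambda) = (1/2) x^T Q x + c^T x + lambda^T (A x - b)
Stationarity (grad_x L = 0): Q x + c + A^T lambda = 0.
Primal feasibility: A x = b.

This gives the KKT block system:
  [ Q   A^T ] [ x     ]   [-c ]
  [ A    0  ] [ lambda ] = [ b ]

Solving the linear system:
  x*      = (-3.4967, -0.5098, 1.7139)
  lambda* = (9.4529)
  f(x*)   = 59.4021

x* = (-3.4967, -0.5098, 1.7139), lambda* = (9.4529)


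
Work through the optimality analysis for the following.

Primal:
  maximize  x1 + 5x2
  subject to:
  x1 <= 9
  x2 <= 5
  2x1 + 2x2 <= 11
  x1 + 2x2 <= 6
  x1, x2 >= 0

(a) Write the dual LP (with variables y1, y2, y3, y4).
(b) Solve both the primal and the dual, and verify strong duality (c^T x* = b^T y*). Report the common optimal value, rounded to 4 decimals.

The standard primal-dual pair for 'max c^T x s.t. A x <= b, x >= 0' is:
  Dual:  min b^T y  s.t.  A^T y >= c,  y >= 0.

So the dual LP is:
  minimize  9y1 + 5y2 + 11y3 + 6y4
  subject to:
    y1 + 2y3 + y4 >= 1
    y2 + 2y3 + 2y4 >= 5
    y1, y2, y3, y4 >= 0

Solving the primal: x* = (0, 3).
  primal value c^T x* = 15.
Solving the dual: y* = (0, 0, 0, 2.5).
  dual value b^T y* = 15.
Strong duality: c^T x* = b^T y*. Confirmed.

15


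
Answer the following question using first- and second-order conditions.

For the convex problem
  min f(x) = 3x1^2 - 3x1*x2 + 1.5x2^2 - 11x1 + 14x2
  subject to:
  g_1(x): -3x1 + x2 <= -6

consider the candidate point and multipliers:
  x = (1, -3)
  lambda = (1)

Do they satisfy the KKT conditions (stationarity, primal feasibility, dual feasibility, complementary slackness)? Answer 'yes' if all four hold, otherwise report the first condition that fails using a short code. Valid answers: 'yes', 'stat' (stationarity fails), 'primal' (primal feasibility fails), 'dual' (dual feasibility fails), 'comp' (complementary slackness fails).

Gradient of f: grad f(x) = Q x + c = (4, 2)
Constraint values g_i(x) = a_i^T x - b_i:
  g_1((1, -3)) = 0
Stationarity residual: grad f(x) + sum_i lambda_i a_i = (1, 3)
  -> stationarity FAILS
Primal feasibility (all g_i <= 0): OK
Dual feasibility (all lambda_i >= 0): OK
Complementary slackness (lambda_i * g_i(x) = 0 for all i): OK

Verdict: the first failing condition is stationarity -> stat.

stat


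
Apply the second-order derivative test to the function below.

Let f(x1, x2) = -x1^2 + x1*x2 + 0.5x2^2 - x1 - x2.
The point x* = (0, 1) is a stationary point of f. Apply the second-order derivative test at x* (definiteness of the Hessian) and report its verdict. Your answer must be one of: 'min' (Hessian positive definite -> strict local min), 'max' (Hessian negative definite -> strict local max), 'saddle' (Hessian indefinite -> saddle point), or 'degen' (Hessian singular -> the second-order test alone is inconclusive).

Compute the Hessian H = grad^2 f:
  H = [[-2, 1], [1, 1]]
Verify stationarity: grad f(x*) = H x* + g = (0, 0).
Eigenvalues of H: -2.3028, 1.3028.
Eigenvalues have mixed signs, so H is indefinite -> x* is a saddle point.

saddle


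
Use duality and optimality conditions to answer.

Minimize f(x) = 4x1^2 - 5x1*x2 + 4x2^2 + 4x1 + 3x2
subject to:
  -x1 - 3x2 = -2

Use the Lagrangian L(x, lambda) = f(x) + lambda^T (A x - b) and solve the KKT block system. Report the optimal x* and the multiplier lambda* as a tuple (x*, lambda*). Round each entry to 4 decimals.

Form the Lagrangian:
  L(x, lambda) = (1/2) x^T Q x + c^T x + lambda^T (A x - b)
Stationarity (grad_x L = 0): Q x + c + A^T lambda = 0.
Primal feasibility: A x = b.

This gives the KKT block system:
  [ Q   A^T ] [ x     ]   [-c ]
  [ A    0  ] [ lambda ] = [ b ]

Solving the linear system:
  x*      = (0.1727, 0.6091)
  lambda* = (2.3364)
  f(x*)   = 3.5955

x* = (0.1727, 0.6091), lambda* = (2.3364)


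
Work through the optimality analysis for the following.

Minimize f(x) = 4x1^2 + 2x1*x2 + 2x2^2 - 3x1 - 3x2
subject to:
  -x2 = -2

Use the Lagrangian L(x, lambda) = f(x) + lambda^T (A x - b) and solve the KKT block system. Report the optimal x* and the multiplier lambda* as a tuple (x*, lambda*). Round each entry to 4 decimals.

Form the Lagrangian:
  L(x, lambda) = (1/2) x^T Q x + c^T x + lambda^T (A x - b)
Stationarity (grad_x L = 0): Q x + c + A^T lambda = 0.
Primal feasibility: A x = b.

This gives the KKT block system:
  [ Q   A^T ] [ x     ]   [-c ]
  [ A    0  ] [ lambda ] = [ b ]

Solving the linear system:
  x*      = (-0.125, 2)
  lambda* = (4.75)
  f(x*)   = 1.9375

x* = (-0.125, 2), lambda* = (4.75)


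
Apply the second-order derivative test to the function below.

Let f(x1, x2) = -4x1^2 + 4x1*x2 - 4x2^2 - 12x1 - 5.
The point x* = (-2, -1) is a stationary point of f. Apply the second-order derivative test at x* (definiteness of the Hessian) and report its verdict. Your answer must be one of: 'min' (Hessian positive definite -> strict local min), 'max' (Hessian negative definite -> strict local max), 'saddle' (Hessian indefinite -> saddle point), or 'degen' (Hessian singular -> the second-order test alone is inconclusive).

Compute the Hessian H = grad^2 f:
  H = [[-8, 4], [4, -8]]
Verify stationarity: grad f(x*) = H x* + g = (0, 0).
Eigenvalues of H: -12, -4.
Both eigenvalues < 0, so H is negative definite -> x* is a strict local max.

max


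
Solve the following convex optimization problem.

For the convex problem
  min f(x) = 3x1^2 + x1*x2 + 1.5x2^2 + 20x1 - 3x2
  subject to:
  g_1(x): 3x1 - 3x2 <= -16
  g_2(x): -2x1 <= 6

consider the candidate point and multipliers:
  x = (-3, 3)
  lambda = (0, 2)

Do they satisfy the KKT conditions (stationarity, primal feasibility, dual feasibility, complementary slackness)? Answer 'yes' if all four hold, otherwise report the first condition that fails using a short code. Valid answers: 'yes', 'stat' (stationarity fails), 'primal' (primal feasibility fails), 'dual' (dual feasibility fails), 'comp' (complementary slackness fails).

Gradient of f: grad f(x) = Q x + c = (5, 3)
Constraint values g_i(x) = a_i^T x - b_i:
  g_1((-3, 3)) = -2
  g_2((-3, 3)) = 0
Stationarity residual: grad f(x) + sum_i lambda_i a_i = (1, 3)
  -> stationarity FAILS
Primal feasibility (all g_i <= 0): OK
Dual feasibility (all lambda_i >= 0): OK
Complementary slackness (lambda_i * g_i(x) = 0 for all i): OK

Verdict: the first failing condition is stationarity -> stat.

stat


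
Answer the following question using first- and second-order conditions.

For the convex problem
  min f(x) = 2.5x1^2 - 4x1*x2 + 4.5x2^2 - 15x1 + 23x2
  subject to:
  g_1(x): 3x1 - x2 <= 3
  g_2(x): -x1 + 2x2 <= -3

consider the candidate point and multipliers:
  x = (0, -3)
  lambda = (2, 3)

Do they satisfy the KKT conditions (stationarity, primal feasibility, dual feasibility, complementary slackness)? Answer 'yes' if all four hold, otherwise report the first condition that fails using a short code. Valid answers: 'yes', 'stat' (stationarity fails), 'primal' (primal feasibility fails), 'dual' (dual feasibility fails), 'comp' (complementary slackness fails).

Gradient of f: grad f(x) = Q x + c = (-3, -4)
Constraint values g_i(x) = a_i^T x - b_i:
  g_1((0, -3)) = 0
  g_2((0, -3)) = -3
Stationarity residual: grad f(x) + sum_i lambda_i a_i = (0, 0)
  -> stationarity OK
Primal feasibility (all g_i <= 0): OK
Dual feasibility (all lambda_i >= 0): OK
Complementary slackness (lambda_i * g_i(x) = 0 for all i): FAILS

Verdict: the first failing condition is complementary_slackness -> comp.

comp


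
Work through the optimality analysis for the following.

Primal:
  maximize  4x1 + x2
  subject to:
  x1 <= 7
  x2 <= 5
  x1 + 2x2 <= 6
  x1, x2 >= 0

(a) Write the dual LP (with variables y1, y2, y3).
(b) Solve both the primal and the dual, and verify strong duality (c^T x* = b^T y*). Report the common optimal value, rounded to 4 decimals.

The standard primal-dual pair for 'max c^T x s.t. A x <= b, x >= 0' is:
  Dual:  min b^T y  s.t.  A^T y >= c,  y >= 0.

So the dual LP is:
  minimize  7y1 + 5y2 + 6y3
  subject to:
    y1 + y3 >= 4
    y2 + 2y3 >= 1
    y1, y2, y3 >= 0

Solving the primal: x* = (6, 0).
  primal value c^T x* = 24.
Solving the dual: y* = (0, 0, 4).
  dual value b^T y* = 24.
Strong duality: c^T x* = b^T y*. Confirmed.

24


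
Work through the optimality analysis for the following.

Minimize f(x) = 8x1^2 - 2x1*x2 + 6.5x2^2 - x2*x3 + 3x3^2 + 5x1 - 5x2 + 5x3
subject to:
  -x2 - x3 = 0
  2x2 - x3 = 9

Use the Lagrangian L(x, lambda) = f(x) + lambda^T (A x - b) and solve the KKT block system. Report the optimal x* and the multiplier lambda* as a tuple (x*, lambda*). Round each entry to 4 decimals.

Form the Lagrangian:
  L(x, lambda) = (1/2) x^T Q x + c^T x + lambda^T (A x - b)
Stationarity (grad_x L = 0): Q x + c + A^T lambda = 0.
Primal feasibility: A x = b.

This gives the KKT block system:
  [ Q   A^T ] [ x     ]   [-c ]
  [ A    0  ] [ lambda ] = [ b ]

Solving the linear system:
  x*      = (0.0625, 3, -3)
  lambda* = (1.625, -17.625)
  f(x*)   = 64.4688

x* = (0.0625, 3, -3), lambda* = (1.625, -17.625)


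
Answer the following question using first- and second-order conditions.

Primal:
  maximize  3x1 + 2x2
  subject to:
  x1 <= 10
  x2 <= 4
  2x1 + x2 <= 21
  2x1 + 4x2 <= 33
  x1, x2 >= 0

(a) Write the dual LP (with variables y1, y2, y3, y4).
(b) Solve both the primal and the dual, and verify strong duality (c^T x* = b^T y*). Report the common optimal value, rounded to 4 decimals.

The standard primal-dual pair for 'max c^T x s.t. A x <= b, x >= 0' is:
  Dual:  min b^T y  s.t.  A^T y >= c,  y >= 0.

So the dual LP is:
  minimize  10y1 + 4y2 + 21y3 + 33y4
  subject to:
    y1 + 2y3 + 2y4 >= 3
    y2 + y3 + 4y4 >= 2
    y1, y2, y3, y4 >= 0

Solving the primal: x* = (8.5, 4).
  primal value c^T x* = 33.5.
Solving the dual: y* = (0, 0, 1.3333, 0.1667).
  dual value b^T y* = 33.5.
Strong duality: c^T x* = b^T y*. Confirmed.

33.5


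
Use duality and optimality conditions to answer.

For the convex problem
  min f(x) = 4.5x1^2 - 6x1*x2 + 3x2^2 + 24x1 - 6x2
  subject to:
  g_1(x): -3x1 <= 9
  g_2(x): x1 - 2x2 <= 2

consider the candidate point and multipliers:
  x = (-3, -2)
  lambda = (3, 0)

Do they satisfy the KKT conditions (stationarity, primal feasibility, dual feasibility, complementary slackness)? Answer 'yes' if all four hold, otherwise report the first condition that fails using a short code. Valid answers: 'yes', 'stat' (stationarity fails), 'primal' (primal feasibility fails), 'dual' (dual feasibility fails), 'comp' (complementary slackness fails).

Gradient of f: grad f(x) = Q x + c = (9, 0)
Constraint values g_i(x) = a_i^T x - b_i:
  g_1((-3, -2)) = 0
  g_2((-3, -2)) = -1
Stationarity residual: grad f(x) + sum_i lambda_i a_i = (0, 0)
  -> stationarity OK
Primal feasibility (all g_i <= 0): OK
Dual feasibility (all lambda_i >= 0): OK
Complementary slackness (lambda_i * g_i(x) = 0 for all i): OK

Verdict: yes, KKT holds.

yes


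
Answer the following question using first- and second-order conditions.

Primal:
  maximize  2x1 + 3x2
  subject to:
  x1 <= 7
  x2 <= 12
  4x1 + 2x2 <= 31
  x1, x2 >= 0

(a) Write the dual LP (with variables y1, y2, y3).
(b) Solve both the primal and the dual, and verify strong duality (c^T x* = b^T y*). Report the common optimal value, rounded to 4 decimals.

The standard primal-dual pair for 'max c^T x s.t. A x <= b, x >= 0' is:
  Dual:  min b^T y  s.t.  A^T y >= c,  y >= 0.

So the dual LP is:
  minimize  7y1 + 12y2 + 31y3
  subject to:
    y1 + 4y3 >= 2
    y2 + 2y3 >= 3
    y1, y2, y3 >= 0

Solving the primal: x* = (1.75, 12).
  primal value c^T x* = 39.5.
Solving the dual: y* = (0, 2, 0.5).
  dual value b^T y* = 39.5.
Strong duality: c^T x* = b^T y*. Confirmed.

39.5


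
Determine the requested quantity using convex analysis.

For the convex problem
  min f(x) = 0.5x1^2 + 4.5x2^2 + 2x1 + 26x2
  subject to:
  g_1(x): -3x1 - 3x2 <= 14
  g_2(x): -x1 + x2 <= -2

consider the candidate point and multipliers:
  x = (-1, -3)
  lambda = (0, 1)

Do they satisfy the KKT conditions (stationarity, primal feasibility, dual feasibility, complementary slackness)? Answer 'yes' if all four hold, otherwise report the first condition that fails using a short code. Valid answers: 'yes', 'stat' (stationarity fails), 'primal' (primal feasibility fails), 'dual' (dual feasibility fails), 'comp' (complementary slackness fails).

Gradient of f: grad f(x) = Q x + c = (1, -1)
Constraint values g_i(x) = a_i^T x - b_i:
  g_1((-1, -3)) = -2
  g_2((-1, -3)) = 0
Stationarity residual: grad f(x) + sum_i lambda_i a_i = (0, 0)
  -> stationarity OK
Primal feasibility (all g_i <= 0): OK
Dual feasibility (all lambda_i >= 0): OK
Complementary slackness (lambda_i * g_i(x) = 0 for all i): OK

Verdict: yes, KKT holds.

yes


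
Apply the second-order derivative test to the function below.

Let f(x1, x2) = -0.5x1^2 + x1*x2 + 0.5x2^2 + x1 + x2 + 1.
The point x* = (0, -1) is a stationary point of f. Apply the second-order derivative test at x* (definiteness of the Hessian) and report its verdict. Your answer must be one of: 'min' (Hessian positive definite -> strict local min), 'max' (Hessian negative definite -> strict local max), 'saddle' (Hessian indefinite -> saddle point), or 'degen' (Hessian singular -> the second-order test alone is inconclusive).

Compute the Hessian H = grad^2 f:
  H = [[-1, 1], [1, 1]]
Verify stationarity: grad f(x*) = H x* + g = (0, 0).
Eigenvalues of H: -1.4142, 1.4142.
Eigenvalues have mixed signs, so H is indefinite -> x* is a saddle point.

saddle


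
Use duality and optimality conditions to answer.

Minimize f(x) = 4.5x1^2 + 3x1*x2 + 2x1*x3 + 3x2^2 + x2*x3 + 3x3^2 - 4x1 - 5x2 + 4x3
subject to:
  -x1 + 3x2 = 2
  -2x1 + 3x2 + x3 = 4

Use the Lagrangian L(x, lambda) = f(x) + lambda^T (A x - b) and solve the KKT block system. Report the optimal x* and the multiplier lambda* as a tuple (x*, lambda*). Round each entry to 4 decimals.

Form the Lagrangian:
  L(x, lambda) = (1/2) x^T Q x + c^T x + lambda^T (A x - b)
Stationarity (grad_x L = 0): Q x + c + A^T lambda = 0.
Primal feasibility: A x = b.

This gives the KKT block system:
  [ Q   A^T ] [ x     ]   [-c ]
  [ A    0  ] [ lambda ] = [ b ]

Solving the linear system:
  x*      = (-0.8507, 0.3831, 1.1493)
  lambda* = (10.9453, -9.5771)
  f(x*)   = 11.2512

x* = (-0.8507, 0.3831, 1.1493), lambda* = (10.9453, -9.5771)


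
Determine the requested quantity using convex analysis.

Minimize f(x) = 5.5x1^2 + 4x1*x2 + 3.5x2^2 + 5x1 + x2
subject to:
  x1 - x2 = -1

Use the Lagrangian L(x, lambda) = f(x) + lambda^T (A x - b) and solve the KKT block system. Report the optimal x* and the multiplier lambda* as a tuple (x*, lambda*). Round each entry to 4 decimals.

Form the Lagrangian:
  L(x, lambda) = (1/2) x^T Q x + c^T x + lambda^T (A x - b)
Stationarity (grad_x L = 0): Q x + c + A^T lambda = 0.
Primal feasibility: A x = b.

This gives the KKT block system:
  [ Q   A^T ] [ x     ]   [-c ]
  [ A    0  ] [ lambda ] = [ b ]

Solving the linear system:
  x*      = (-0.6538, 0.3462)
  lambda* = (0.8077)
  f(x*)   = -1.0577

x* = (-0.6538, 0.3462), lambda* = (0.8077)


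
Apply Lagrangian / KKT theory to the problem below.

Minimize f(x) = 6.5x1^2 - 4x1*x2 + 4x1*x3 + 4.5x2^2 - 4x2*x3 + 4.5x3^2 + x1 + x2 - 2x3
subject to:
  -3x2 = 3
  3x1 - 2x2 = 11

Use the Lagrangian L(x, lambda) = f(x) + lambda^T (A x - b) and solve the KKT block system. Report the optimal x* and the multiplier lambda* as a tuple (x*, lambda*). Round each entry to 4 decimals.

Form the Lagrangian:
  L(x, lambda) = (1/2) x^T Q x + c^T x + lambda^T (A x - b)
Stationarity (grad_x L = 0): Q x + c + A^T lambda = 0.
Primal feasibility: A x = b.

This gives the KKT block system:
  [ Q   A^T ] [ x     ]   [-c ]
  [ A    0  ] [ lambda ] = [ b ]

Solving the linear system:
  x*      = (3, -1, -1.5556)
  lambda* = (3.8025, -12.5926)
  f(x*)   = 66.1111

x* = (3, -1, -1.5556), lambda* = (3.8025, -12.5926)


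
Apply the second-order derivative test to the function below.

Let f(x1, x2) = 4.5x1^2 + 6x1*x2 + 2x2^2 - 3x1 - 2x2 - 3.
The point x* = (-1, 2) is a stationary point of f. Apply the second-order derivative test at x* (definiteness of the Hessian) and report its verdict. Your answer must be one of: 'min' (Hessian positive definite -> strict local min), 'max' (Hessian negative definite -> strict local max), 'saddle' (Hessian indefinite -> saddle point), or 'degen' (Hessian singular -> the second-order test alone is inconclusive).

Compute the Hessian H = grad^2 f:
  H = [[9, 6], [6, 4]]
Verify stationarity: grad f(x*) = H x* + g = (0, 0).
Eigenvalues of H: 0, 13.
H has a zero eigenvalue (singular; positive semidefinite but not definite), so H is neither positive definite, negative definite, nor indefinite. The second-order test alone is inconclusive -> degen.
(Indeed, f is constant along the null direction of H through x*, so x* is not a strict local extremum.)

degen


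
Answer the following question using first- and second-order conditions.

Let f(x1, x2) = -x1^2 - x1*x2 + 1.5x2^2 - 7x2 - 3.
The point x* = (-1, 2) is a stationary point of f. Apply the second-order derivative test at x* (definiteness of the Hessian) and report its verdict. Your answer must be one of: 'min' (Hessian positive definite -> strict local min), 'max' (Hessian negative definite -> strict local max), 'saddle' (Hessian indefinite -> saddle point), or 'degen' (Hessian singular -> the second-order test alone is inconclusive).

Compute the Hessian H = grad^2 f:
  H = [[-2, -1], [-1, 3]]
Verify stationarity: grad f(x*) = H x* + g = (0, 0).
Eigenvalues of H: -2.1926, 3.1926.
Eigenvalues have mixed signs, so H is indefinite -> x* is a saddle point.

saddle


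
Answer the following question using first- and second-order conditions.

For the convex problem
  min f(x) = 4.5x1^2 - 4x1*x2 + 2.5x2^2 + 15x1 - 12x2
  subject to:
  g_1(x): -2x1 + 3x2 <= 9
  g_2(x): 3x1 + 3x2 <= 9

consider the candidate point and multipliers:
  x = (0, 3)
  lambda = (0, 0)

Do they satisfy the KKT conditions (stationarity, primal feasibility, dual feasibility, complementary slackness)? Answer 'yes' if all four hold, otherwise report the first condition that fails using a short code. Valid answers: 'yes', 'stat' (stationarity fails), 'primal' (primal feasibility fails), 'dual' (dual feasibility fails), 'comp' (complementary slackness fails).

Gradient of f: grad f(x) = Q x + c = (3, 3)
Constraint values g_i(x) = a_i^T x - b_i:
  g_1((0, 3)) = 0
  g_2((0, 3)) = 0
Stationarity residual: grad f(x) + sum_i lambda_i a_i = (3, 3)
  -> stationarity FAILS
Primal feasibility (all g_i <= 0): OK
Dual feasibility (all lambda_i >= 0): OK
Complementary slackness (lambda_i * g_i(x) = 0 for all i): OK

Verdict: the first failing condition is stationarity -> stat.

stat


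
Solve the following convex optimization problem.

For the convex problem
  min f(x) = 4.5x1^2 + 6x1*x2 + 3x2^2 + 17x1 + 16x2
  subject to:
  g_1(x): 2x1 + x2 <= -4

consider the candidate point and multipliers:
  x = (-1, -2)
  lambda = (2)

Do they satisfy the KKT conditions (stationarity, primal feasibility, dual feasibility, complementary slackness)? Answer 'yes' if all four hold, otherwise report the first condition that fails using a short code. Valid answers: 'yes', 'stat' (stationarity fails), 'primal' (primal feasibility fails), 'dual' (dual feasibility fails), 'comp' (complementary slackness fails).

Gradient of f: grad f(x) = Q x + c = (-4, -2)
Constraint values g_i(x) = a_i^T x - b_i:
  g_1((-1, -2)) = 0
Stationarity residual: grad f(x) + sum_i lambda_i a_i = (0, 0)
  -> stationarity OK
Primal feasibility (all g_i <= 0): OK
Dual feasibility (all lambda_i >= 0): OK
Complementary slackness (lambda_i * g_i(x) = 0 for all i): OK

Verdict: yes, KKT holds.

yes


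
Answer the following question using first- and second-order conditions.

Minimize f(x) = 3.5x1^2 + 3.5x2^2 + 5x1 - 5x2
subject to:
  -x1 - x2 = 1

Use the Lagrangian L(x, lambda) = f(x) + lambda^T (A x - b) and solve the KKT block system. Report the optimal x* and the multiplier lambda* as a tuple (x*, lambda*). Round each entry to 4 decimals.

Form the Lagrangian:
  L(x, lambda) = (1/2) x^T Q x + c^T x + lambda^T (A x - b)
Stationarity (grad_x L = 0): Q x + c + A^T lambda = 0.
Primal feasibility: A x = b.

This gives the KKT block system:
  [ Q   A^T ] [ x     ]   [-c ]
  [ A    0  ] [ lambda ] = [ b ]

Solving the linear system:
  x*      = (-1.2143, 0.2143)
  lambda* = (-3.5)
  f(x*)   = -1.8214

x* = (-1.2143, 0.2143), lambda* = (-3.5)


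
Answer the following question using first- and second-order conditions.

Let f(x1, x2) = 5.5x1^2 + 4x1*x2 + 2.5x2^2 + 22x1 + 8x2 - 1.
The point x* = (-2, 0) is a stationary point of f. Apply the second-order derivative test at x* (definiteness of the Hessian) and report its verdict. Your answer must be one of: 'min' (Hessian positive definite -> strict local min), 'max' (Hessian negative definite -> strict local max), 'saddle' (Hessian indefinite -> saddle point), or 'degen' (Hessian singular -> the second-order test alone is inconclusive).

Compute the Hessian H = grad^2 f:
  H = [[11, 4], [4, 5]]
Verify stationarity: grad f(x*) = H x* + g = (0, 0).
Eigenvalues of H: 3, 13.
Both eigenvalues > 0, so H is positive definite -> x* is a strict local min.

min


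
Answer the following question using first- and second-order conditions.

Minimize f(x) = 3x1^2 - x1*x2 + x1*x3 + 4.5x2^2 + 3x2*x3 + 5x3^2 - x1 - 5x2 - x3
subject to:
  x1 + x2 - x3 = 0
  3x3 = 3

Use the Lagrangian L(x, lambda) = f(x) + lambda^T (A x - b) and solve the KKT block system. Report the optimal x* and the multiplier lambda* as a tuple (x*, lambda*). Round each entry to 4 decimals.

Form the Lagrangian:
  L(x, lambda) = (1/2) x^T Q x + c^T x + lambda^T (A x - b)
Stationarity (grad_x L = 0): Q x + c + A^T lambda = 0.
Primal feasibility: A x = b.

This gives the KKT block system:
  [ Q   A^T ] [ x     ]   [-c ]
  [ A    0  ] [ lambda ] = [ b ]

Solving the linear system:
  x*      = (0.4706, 0.5294, 1)
  lambda* = (-2.2941, -4.451)
  f(x*)   = 4.6176

x* = (0.4706, 0.5294, 1), lambda* = (-2.2941, -4.451)


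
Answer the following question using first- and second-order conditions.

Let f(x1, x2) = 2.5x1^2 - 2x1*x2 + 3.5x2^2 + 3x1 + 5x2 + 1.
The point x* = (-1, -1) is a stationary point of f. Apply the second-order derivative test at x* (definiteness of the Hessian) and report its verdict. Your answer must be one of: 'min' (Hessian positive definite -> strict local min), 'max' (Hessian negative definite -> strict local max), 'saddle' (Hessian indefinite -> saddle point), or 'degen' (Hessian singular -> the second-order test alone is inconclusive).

Compute the Hessian H = grad^2 f:
  H = [[5, -2], [-2, 7]]
Verify stationarity: grad f(x*) = H x* + g = (0, 0).
Eigenvalues of H: 3.7639, 8.2361.
Both eigenvalues > 0, so H is positive definite -> x* is a strict local min.

min


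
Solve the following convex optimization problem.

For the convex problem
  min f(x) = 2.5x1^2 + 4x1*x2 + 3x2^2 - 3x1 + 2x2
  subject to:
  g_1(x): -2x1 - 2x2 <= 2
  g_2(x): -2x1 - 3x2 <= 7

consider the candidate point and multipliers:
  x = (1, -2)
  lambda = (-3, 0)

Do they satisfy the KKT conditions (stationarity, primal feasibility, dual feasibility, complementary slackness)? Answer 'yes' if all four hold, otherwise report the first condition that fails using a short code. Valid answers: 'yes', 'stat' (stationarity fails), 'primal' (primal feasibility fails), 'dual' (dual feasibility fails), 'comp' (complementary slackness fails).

Gradient of f: grad f(x) = Q x + c = (-6, -6)
Constraint values g_i(x) = a_i^T x - b_i:
  g_1((1, -2)) = 0
  g_2((1, -2)) = -3
Stationarity residual: grad f(x) + sum_i lambda_i a_i = (0, 0)
  -> stationarity OK
Primal feasibility (all g_i <= 0): OK
Dual feasibility (all lambda_i >= 0): FAILS
Complementary slackness (lambda_i * g_i(x) = 0 for all i): OK

Verdict: the first failing condition is dual_feasibility -> dual.

dual


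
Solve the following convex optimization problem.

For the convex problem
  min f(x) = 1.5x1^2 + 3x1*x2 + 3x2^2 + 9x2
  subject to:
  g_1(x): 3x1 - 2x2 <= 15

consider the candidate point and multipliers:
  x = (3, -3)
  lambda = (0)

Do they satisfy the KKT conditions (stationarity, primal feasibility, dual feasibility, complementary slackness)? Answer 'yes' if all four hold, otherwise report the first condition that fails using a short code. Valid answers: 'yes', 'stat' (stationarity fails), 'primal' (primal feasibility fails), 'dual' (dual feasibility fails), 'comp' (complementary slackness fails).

Gradient of f: grad f(x) = Q x + c = (0, 0)
Constraint values g_i(x) = a_i^T x - b_i:
  g_1((3, -3)) = 0
Stationarity residual: grad f(x) + sum_i lambda_i a_i = (0, 0)
  -> stationarity OK
Primal feasibility (all g_i <= 0): OK
Dual feasibility (all lambda_i >= 0): OK
Complementary slackness (lambda_i * g_i(x) = 0 for all i): OK

Verdict: yes, KKT holds.

yes


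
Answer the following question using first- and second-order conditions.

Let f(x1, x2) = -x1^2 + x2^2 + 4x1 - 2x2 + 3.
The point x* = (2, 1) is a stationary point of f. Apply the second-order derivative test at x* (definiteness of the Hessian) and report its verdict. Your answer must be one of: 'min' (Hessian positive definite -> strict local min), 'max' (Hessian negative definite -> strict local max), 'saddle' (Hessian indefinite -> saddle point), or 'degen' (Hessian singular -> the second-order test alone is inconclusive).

Compute the Hessian H = grad^2 f:
  H = [[-2, 0], [0, 2]]
Verify stationarity: grad f(x*) = H x* + g = (0, 0).
Eigenvalues of H: -2, 2.
Eigenvalues have mixed signs, so H is indefinite -> x* is a saddle point.

saddle


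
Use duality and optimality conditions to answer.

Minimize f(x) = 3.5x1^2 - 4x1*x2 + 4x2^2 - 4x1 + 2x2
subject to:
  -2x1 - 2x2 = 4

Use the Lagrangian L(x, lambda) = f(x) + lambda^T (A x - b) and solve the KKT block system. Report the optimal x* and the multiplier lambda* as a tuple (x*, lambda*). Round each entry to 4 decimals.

Form the Lagrangian:
  L(x, lambda) = (1/2) x^T Q x + c^T x + lambda^T (A x - b)
Stationarity (grad_x L = 0): Q x + c + A^T lambda = 0.
Primal feasibility: A x = b.

This gives the KKT block system:
  [ Q   A^T ] [ x     ]   [-c ]
  [ A    0  ] [ lambda ] = [ b ]

Solving the linear system:
  x*      = (-0.7826, -1.2174)
  lambda* = (-2.3043)
  f(x*)   = 4.9565

x* = (-0.7826, -1.2174), lambda* = (-2.3043)


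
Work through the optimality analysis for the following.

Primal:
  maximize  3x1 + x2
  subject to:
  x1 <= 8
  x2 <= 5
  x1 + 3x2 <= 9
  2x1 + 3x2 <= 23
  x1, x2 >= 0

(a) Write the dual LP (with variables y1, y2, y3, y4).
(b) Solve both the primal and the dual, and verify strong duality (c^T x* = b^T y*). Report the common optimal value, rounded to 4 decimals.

The standard primal-dual pair for 'max c^T x s.t. A x <= b, x >= 0' is:
  Dual:  min b^T y  s.t.  A^T y >= c,  y >= 0.

So the dual LP is:
  minimize  8y1 + 5y2 + 9y3 + 23y4
  subject to:
    y1 + y3 + 2y4 >= 3
    y2 + 3y3 + 3y4 >= 1
    y1, y2, y3, y4 >= 0

Solving the primal: x* = (8, 0.3333).
  primal value c^T x* = 24.3333.
Solving the dual: y* = (2.6667, 0, 0.3333, 0).
  dual value b^T y* = 24.3333.
Strong duality: c^T x* = b^T y*. Confirmed.

24.3333


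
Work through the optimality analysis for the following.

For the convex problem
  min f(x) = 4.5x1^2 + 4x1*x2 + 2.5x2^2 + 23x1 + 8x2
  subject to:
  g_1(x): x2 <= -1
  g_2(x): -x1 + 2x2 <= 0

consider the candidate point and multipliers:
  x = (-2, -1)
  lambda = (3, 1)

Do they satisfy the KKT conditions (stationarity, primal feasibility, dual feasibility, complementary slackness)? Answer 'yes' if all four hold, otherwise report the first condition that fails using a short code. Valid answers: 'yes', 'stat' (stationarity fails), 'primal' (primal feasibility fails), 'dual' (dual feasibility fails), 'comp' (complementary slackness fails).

Gradient of f: grad f(x) = Q x + c = (1, -5)
Constraint values g_i(x) = a_i^T x - b_i:
  g_1((-2, -1)) = 0
  g_2((-2, -1)) = 0
Stationarity residual: grad f(x) + sum_i lambda_i a_i = (0, 0)
  -> stationarity OK
Primal feasibility (all g_i <= 0): OK
Dual feasibility (all lambda_i >= 0): OK
Complementary slackness (lambda_i * g_i(x) = 0 for all i): OK

Verdict: yes, KKT holds.

yes


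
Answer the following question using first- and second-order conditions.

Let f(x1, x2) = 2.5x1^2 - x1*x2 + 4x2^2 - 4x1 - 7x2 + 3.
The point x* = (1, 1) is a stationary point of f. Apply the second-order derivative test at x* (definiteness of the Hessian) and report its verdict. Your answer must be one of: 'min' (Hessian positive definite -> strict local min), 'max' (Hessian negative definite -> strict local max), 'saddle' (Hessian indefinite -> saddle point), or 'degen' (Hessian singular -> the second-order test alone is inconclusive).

Compute the Hessian H = grad^2 f:
  H = [[5, -1], [-1, 8]]
Verify stationarity: grad f(x*) = H x* + g = (0, 0).
Eigenvalues of H: 4.6972, 8.3028.
Both eigenvalues > 0, so H is positive definite -> x* is a strict local min.

min


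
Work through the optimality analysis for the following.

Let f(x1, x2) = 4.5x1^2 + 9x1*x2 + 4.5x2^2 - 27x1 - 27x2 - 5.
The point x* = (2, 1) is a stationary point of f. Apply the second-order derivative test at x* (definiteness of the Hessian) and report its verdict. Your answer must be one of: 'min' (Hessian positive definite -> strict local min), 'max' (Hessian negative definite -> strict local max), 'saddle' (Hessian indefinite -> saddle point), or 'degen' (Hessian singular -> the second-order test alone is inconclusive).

Compute the Hessian H = grad^2 f:
  H = [[9, 9], [9, 9]]
Verify stationarity: grad f(x*) = H x* + g = (0, 0).
Eigenvalues of H: 0, 18.
H has a zero eigenvalue (singular; positive semidefinite but not definite), so H is neither positive definite, negative definite, nor indefinite. The second-order test alone is inconclusive -> degen.
(Indeed, f is constant along the null direction of H through x*, so x* is not a strict local extremum.)

degen


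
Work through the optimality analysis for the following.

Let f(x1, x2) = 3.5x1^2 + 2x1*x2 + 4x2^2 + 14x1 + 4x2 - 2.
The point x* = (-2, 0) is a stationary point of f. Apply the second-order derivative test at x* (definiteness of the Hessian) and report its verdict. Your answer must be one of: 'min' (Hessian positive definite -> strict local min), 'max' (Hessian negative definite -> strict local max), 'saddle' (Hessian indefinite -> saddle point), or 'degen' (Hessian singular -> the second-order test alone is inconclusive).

Compute the Hessian H = grad^2 f:
  H = [[7, 2], [2, 8]]
Verify stationarity: grad f(x*) = H x* + g = (0, 0).
Eigenvalues of H: 5.4384, 9.5616.
Both eigenvalues > 0, so H is positive definite -> x* is a strict local min.

min


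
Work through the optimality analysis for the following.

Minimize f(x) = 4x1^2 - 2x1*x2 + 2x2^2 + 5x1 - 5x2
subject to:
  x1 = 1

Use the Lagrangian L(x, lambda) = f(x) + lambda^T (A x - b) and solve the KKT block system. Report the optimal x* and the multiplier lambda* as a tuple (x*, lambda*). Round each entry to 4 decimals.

Form the Lagrangian:
  L(x, lambda) = (1/2) x^T Q x + c^T x + lambda^T (A x - b)
Stationarity (grad_x L = 0): Q x + c + A^T lambda = 0.
Primal feasibility: A x = b.

This gives the KKT block system:
  [ Q   A^T ] [ x     ]   [-c ]
  [ A    0  ] [ lambda ] = [ b ]

Solving the linear system:
  x*      = (1, 1.75)
  lambda* = (-9.5)
  f(x*)   = 2.875

x* = (1, 1.75), lambda* = (-9.5)


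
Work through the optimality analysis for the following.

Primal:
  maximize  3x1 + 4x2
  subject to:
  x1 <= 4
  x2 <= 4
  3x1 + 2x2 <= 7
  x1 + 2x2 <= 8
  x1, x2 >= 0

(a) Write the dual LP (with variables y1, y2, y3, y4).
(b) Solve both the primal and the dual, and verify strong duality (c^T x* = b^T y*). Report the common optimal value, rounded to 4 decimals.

The standard primal-dual pair for 'max c^T x s.t. A x <= b, x >= 0' is:
  Dual:  min b^T y  s.t.  A^T y >= c,  y >= 0.

So the dual LP is:
  minimize  4y1 + 4y2 + 7y3 + 8y4
  subject to:
    y1 + 3y3 + y4 >= 3
    y2 + 2y3 + 2y4 >= 4
    y1, y2, y3, y4 >= 0

Solving the primal: x* = (0, 3.5).
  primal value c^T x* = 14.
Solving the dual: y* = (0, 0, 2, 0).
  dual value b^T y* = 14.
Strong duality: c^T x* = b^T y*. Confirmed.

14


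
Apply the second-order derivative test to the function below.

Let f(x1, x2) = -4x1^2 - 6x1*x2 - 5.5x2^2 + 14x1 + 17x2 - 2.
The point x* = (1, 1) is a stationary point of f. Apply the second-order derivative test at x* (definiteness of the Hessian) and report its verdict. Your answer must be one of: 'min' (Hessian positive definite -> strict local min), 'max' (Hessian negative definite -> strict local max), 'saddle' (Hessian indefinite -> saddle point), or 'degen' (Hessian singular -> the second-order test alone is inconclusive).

Compute the Hessian H = grad^2 f:
  H = [[-8, -6], [-6, -11]]
Verify stationarity: grad f(x*) = H x* + g = (0, 0).
Eigenvalues of H: -15.6847, -3.3153.
Both eigenvalues < 0, so H is negative definite -> x* is a strict local max.

max
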